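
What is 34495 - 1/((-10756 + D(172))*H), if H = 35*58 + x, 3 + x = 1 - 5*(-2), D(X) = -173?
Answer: 768317552491/22273302 ≈ 34495.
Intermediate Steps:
x = 8 (x = -3 + (1 - 5*(-2)) = -3 + (1 + 10) = -3 + 11 = 8)
H = 2038 (H = 35*58 + 8 = 2030 + 8 = 2038)
34495 - 1/((-10756 + D(172))*H) = 34495 - 1/((-10756 - 173)*2038) = 34495 - 1/((-10929)*2038) = 34495 - (-1)/(10929*2038) = 34495 - 1*(-1/22273302) = 34495 + 1/22273302 = 768317552491/22273302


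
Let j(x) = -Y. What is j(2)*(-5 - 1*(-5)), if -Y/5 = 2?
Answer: 0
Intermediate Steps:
Y = -10 (Y = -5*2 = -10)
j(x) = 10 (j(x) = -1*(-10) = 10)
j(2)*(-5 - 1*(-5)) = 10*(-5 - 1*(-5)) = 10*(-5 + 5) = 10*0 = 0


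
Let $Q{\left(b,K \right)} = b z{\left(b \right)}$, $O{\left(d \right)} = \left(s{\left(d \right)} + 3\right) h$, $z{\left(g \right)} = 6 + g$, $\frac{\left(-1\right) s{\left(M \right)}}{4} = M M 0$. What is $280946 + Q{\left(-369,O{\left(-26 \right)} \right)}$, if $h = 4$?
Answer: $414893$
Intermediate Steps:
$s{\left(M \right)} = 0$ ($s{\left(M \right)} = - 4 M M 0 = - 4 M^{2} \cdot 0 = \left(-4\right) 0 = 0$)
$O{\left(d \right)} = 12$ ($O{\left(d \right)} = \left(0 + 3\right) 4 = 3 \cdot 4 = 12$)
$Q{\left(b,K \right)} = b \left(6 + b\right)$
$280946 + Q{\left(-369,O{\left(-26 \right)} \right)} = 280946 - 369 \left(6 - 369\right) = 280946 - -133947 = 280946 + 133947 = 414893$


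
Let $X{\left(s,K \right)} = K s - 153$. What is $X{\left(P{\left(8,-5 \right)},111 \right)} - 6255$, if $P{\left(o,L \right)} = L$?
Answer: $-6963$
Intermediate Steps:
$X{\left(s,K \right)} = -153 + K s$
$X{\left(P{\left(8,-5 \right)},111 \right)} - 6255 = \left(-153 + 111 \left(-5\right)\right) - 6255 = \left(-153 - 555\right) - 6255 = -708 - 6255 = -6963$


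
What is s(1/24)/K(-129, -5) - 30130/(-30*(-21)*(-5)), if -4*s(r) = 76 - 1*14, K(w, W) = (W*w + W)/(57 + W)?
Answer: 167443/20160 ≈ 8.3057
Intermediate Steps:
K(w, W) = (W + W*w)/(57 + W)
s(r) = -31/2 (s(r) = -(76 - 1*14)/4 = -(76 - 14)/4 = -¼*62 = -31/2)
s(1/24)/K(-129, -5) - 30130/(-30*(-21)*(-5)) = -31*(-(57 - 5)/(5*(1 - 129)))/2 - 30130/(-30*(-21)*(-5)) = -31/(2*((-5*(-128)/52))) - 30130/(630*(-5)) = -31/(2*((-5*1/52*(-128)))) - 30130/(-3150) = -31/(2*160/13) - 30130*(-1/3150) = -31/2*13/160 + 3013/315 = -403/320 + 3013/315 = 167443/20160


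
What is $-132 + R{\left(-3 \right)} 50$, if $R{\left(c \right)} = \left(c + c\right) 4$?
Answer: $-1332$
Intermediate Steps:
$R{\left(c \right)} = 8 c$ ($R{\left(c \right)} = 2 c 4 = 8 c$)
$-132 + R{\left(-3 \right)} 50 = -132 + 8 \left(-3\right) 50 = -132 - 1200 = -1332$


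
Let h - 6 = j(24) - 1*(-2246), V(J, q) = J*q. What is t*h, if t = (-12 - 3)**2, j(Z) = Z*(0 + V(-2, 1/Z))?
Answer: 506250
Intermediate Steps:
j(Z) = -2 (j(Z) = Z*(0 - 2/Z) = Z*(-2/Z) = -2)
h = 2250 (h = 6 + (-2 - 1*(-2246)) = 6 + (-2 + 2246) = 6 + 2244 = 2250)
t = 225 (t = (-15)**2 = 225)
t*h = 225*2250 = 506250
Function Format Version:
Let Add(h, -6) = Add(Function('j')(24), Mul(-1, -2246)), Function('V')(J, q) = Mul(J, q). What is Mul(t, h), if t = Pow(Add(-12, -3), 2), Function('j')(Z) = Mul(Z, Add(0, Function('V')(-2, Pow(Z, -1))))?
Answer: 506250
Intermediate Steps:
Function('j')(Z) = -2 (Function('j')(Z) = Mul(Z, Add(0, Mul(-2, Pow(Z, -1)))) = Mul(Z, Mul(-2, Pow(Z, -1))) = -2)
h = 2250 (h = Add(6, Add(-2, Mul(-1, -2246))) = Add(6, Add(-2, 2246)) = Add(6, 2244) = 2250)
t = 225 (t = Pow(-15, 2) = 225)
Mul(t, h) = Mul(225, 2250) = 506250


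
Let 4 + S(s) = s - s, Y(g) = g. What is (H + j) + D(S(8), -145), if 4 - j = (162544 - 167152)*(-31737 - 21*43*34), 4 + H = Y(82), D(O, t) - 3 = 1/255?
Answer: -73368300884/255 ≈ -2.8772e+8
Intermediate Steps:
S(s) = -4 (S(s) = -4 + (s - s) = -4 + 0 = -4)
D(O, t) = 766/255 (D(O, t) = 3 + 1/255 = 766/255)
H = 78 (H = -4 + 82 = 78)
j = -287718908 (j = 4 - (162544 - 167152)*(-31737 - 21*43*34) = 4 - (-4608)*(-31737 - 903*34) = 4 - (-4608)*(-31737 - 30702) = 4 - (-4608)*(-62439) = 4 - 1*287718912 = 4 - 287718912 = -287718908)
(H + j) + D(S(8), -145) = (78 - 287718908) + 766/255 = -287718830 + 766/255 = -73368300884/255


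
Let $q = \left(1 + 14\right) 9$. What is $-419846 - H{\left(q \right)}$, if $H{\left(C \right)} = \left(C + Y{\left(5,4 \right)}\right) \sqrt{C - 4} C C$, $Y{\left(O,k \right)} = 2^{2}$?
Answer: $-419846 - 2533275 \sqrt{131} \approx -2.9414 \cdot 10^{7}$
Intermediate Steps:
$Y{\left(O,k \right)} = 4$
$q = 135$ ($q = 15 \cdot 9 = 135$)
$H{\left(C \right)} = C^{2} \sqrt{-4 + C} \left(4 + C\right)$ ($H{\left(C \right)} = \left(C + 4\right) \sqrt{C - 4} C C = \left(4 + C\right) \sqrt{-4 + C} C C = \left(4 + C\right) C \sqrt{-4 + C} C = \left(4 + C\right) C^{2} \sqrt{-4 + C} = C^{2} \sqrt{-4 + C} \left(4 + C\right)$)
$-419846 - H{\left(q \right)} = -419846 - 135^{2} \sqrt{-4 + 135} \left(4 + 135\right) = -419846 - 18225 \sqrt{131} \cdot 139 = -419846 - 2533275 \sqrt{131}$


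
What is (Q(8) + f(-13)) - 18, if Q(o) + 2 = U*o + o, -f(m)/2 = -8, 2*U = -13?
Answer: -48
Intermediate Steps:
U = -13/2 (U = (1/2)*(-13) = -13/2 ≈ -6.5000)
f(m) = 16 (f(m) = -2*(-8) = 16)
Q(o) = -2 - 11*o/2 (Q(o) = -2 + (-13*o/2 + o) = -2 - 11*o/2)
(Q(8) + f(-13)) - 18 = ((-2 - 11/2*8) + 16) - 18 = ((-2 - 44) + 16) - 18 = (-46 + 16) - 18 = -30 - 18 = -48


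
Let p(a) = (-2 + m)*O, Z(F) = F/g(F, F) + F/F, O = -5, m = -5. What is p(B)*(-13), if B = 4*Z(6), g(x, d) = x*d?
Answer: -455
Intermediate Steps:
g(x, d) = d*x
Z(F) = 1 + 1/F (Z(F) = F/((F*F)) + F/F = F/(F²) + 1 = F/F² + 1 = 1/F + 1 = 1 + 1/F)
B = 14/3 (B = 4*((1 + 6)/6) = 4*((⅙)*7) = 4*(7/6) = 14/3 ≈ 4.6667)
p(a) = 35 (p(a) = (-2 - 5)*(-5) = -7*(-5) = 35)
p(B)*(-13) = 35*(-13) = -455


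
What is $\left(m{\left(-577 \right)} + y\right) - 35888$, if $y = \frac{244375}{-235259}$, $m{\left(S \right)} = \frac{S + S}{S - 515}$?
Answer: $- \frac{4609862029939}{128451414} \approx -35888.0$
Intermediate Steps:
$m{\left(S \right)} = \frac{2 S}{-515 + S}$
$y = - \frac{244375}{235259}$ ($y = 244375 \left(- \frac{1}{235259}\right) = - \frac{244375}{235259} \approx -1.0387$)
$\left(m{\left(-577 \right)} + y\right) - 35888 = \left(2 \left(-577\right) \frac{1}{-515 - 577} - \frac{244375}{235259}\right) - 35888 = \left(2 \left(-577\right) \frac{1}{-1092} - \frac{244375}{235259}\right) - 35888 = \left(2 \left(-577\right) \left(- \frac{1}{1092}\right) - \frac{244375}{235259}\right) - 35888 = \left(\frac{577}{546} - \frac{244375}{235259}\right) - 35888 = \frac{2315693}{128451414} - 35888 = - \frac{4609862029939}{128451414}$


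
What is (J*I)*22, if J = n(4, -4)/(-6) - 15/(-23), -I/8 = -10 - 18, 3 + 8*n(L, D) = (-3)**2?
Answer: 59752/23 ≈ 2597.9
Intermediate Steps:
n(L, D) = 3/4 (n(L, D) = -3/8 + (1/8)*(-3)**2 = -3/8 + (1/8)*9 = -3/8 + 9/8 = 3/4)
I = 224 (I = -8*(-10 - 18) = -8*(-28) = 224)
J = 97/184 (J = (3/4)/(-6) - 15/(-23) = (3/4)*(-1/6) - 15*(-1/23) = -1/8 + 15/23 = 97/184 ≈ 0.52717)
(J*I)*22 = ((97/184)*224)*22 = (2716/23)*22 = 59752/23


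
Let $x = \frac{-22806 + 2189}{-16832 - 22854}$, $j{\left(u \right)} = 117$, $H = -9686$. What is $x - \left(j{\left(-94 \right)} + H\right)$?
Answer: $\frac{379775951}{39686} \approx 9569.5$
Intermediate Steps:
$x = \frac{20617}{39686}$ ($x = - \frac{20617}{-39686} = \left(-20617\right) \left(- \frac{1}{39686}\right) = \frac{20617}{39686} \approx 0.5195$)
$x - \left(j{\left(-94 \right)} + H\right) = \frac{20617}{39686} - \left(117 - 9686\right) = \frac{20617}{39686} - -9569 = \frac{20617}{39686} + 9569 = \frac{379775951}{39686}$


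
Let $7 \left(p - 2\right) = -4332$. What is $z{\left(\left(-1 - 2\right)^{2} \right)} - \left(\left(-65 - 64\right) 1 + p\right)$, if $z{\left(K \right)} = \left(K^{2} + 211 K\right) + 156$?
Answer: $\frac{20173}{7} \approx 2881.9$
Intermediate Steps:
$p = - \frac{4318}{7}$ ($p = 2 + \frac{1}{7} \left(-4332\right) = 2 - \frac{4332}{7} = - \frac{4318}{7} \approx -616.86$)
$z{\left(K \right)} = 156 + K^{2} + 211 K$
$z{\left(\left(-1 - 2\right)^{2} \right)} - \left(\left(-65 - 64\right) 1 + p\right) = \left(156 + \left(\left(-1 - 2\right)^{2}\right)^{2} + 211 \left(-1 - 2\right)^{2}\right) - \left(\left(-65 - 64\right) 1 - \frac{4318}{7}\right) = \left(156 + \left(\left(-3\right)^{2}\right)^{2} + 211 \left(-3\right)^{2}\right) - \left(\left(-129\right) 1 - \frac{4318}{7}\right) = \left(156 + 9^{2} + 211 \cdot 9\right) - \left(-129 - \frac{4318}{7}\right) = \left(156 + 81 + 1899\right) - - \frac{5221}{7} = 2136 + \frac{5221}{7} = \frac{20173}{7}$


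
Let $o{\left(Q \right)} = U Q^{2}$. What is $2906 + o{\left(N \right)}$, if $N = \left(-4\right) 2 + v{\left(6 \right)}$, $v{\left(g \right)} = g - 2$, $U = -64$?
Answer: $1882$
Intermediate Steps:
$v{\left(g \right)} = -2 + g$
$N = -4$ ($N = \left(-4\right) 2 + \left(-2 + 6\right) = -8 + 4 = -4$)
$o{\left(Q \right)} = - 64 Q^{2}$
$2906 + o{\left(N \right)} = 2906 - 64 \left(-4\right)^{2} = 2906 - 1024 = 1882$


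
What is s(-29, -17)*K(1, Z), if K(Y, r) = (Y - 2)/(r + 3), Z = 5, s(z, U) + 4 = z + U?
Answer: 25/4 ≈ 6.2500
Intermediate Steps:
s(z, U) = -4 + U + z (s(z, U) = -4 + (z + U) = -4 + (U + z) = -4 + U + z)
K(Y, r) = (-2 + Y)/(3 + r)
s(-29, -17)*K(1, Z) = (-4 - 17 - 29)*((-2 + 1)/(3 + 5)) = -50*(-1)/8 = -25*(-1)/4 = -50*(-1/8) = 25/4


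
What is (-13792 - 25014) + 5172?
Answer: -33634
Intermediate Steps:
(-13792 - 25014) + 5172 = -38806 + 5172 = -33634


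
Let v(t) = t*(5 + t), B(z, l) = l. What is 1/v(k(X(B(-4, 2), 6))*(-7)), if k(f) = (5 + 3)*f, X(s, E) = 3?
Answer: 1/27384 ≈ 3.6518e-5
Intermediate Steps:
k(f) = 8*f
1/v(k(X(B(-4, 2), 6))*(-7)) = 1/(((8*3)*(-7))*(5 + (8*3)*(-7))) = 1/((24*(-7))*(5 + 24*(-7))) = 1/(-168*(5 - 168)) = 1/(-168*(-163)) = 1/27384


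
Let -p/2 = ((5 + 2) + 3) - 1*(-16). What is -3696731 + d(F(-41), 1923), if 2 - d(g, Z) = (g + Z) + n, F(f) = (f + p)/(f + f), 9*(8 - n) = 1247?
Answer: -2729509663/738 ≈ -3.6985e+6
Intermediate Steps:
n = -1175/9 (n = 8 - ⅑*1247 = 8 - 1247/9 = -1175/9 ≈ -130.56)
p = -52 (p = -2*(((5 + 2) + 3) - 1*(-16)) = -2*((7 + 3) + 16) = -2*(10 + 16) = -2*26 = -52)
F(f) = (-52 + f)/(2*f) (F(f) = (f - 52)/(f + f) = (-52 + f)/((2*f)) = (-52 + f)*(1/(2*f)) = (-52 + f)/(2*f))
d(g, Z) = 1193/9 - Z - g (d(g, Z) = 2 - ((g + Z) - 1175/9) = 2 - ((Z + g) - 1175/9) = 2 - (-1175/9 + Z + g) = 2 + (1175/9 - Z - g) = 1193/9 - Z - g)
-3696731 + d(F(-41), 1923) = -3696731 + (1193/9 - 1*1923 - (-52 - 41)/(2*(-41))) = -3696731 + (1193/9 - 1923 - (-1)*(-93)/(2*41)) = -3696731 + (1193/9 - 1923 - 1*93/82) = -3696731 + (1193/9 - 1923 - 93/82) = -3696731 - 1322185/738 = -2729509663/738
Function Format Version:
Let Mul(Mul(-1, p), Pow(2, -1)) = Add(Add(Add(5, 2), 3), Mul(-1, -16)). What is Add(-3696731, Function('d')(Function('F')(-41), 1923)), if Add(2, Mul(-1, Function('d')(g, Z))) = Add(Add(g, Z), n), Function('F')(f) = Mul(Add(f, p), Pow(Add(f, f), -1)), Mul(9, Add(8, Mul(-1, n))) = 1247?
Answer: Rational(-2729509663, 738) ≈ -3.6985e+6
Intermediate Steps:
n = Rational(-1175, 9) (n = Add(8, Mul(Rational(-1, 9), 1247)) = Add(8, Rational(-1247, 9)) = Rational(-1175, 9) ≈ -130.56)
p = -52 (p = Mul(-2, Add(Add(Add(5, 2), 3), Mul(-1, -16))) = Mul(-2, Add(Add(7, 3), 16)) = Mul(-2, Add(10, 16)) = Mul(-2, 26) = -52)
Function('F')(f) = Mul(Rational(1, 2), Pow(f, -1), Add(-52, f)) (Function('F')(f) = Mul(Add(f, -52), Pow(Add(f, f), -1)) = Mul(Add(-52, f), Pow(Mul(2, f), -1)) = Mul(Add(-52, f), Mul(Rational(1, 2), Pow(f, -1))) = Mul(Rational(1, 2), Pow(f, -1), Add(-52, f)))
Function('d')(g, Z) = Add(Rational(1193, 9), Mul(-1, Z), Mul(-1, g)) (Function('d')(g, Z) = Add(2, Mul(-1, Add(Add(g, Z), Rational(-1175, 9)))) = Add(2, Mul(-1, Add(Add(Z, g), Rational(-1175, 9)))) = Add(2, Mul(-1, Add(Rational(-1175, 9), Z, g))) = Add(2, Add(Rational(1175, 9), Mul(-1, Z), Mul(-1, g))) = Add(Rational(1193, 9), Mul(-1, Z), Mul(-1, g)))
Add(-3696731, Function('d')(Function('F')(-41), 1923)) = Add(-3696731, Add(Rational(1193, 9), Mul(-1, 1923), Mul(-1, Mul(Rational(1, 2), Pow(-41, -1), Add(-52, -41))))) = Add(-3696731, Add(Rational(1193, 9), -1923, Mul(-1, Mul(Rational(1, 2), Rational(-1, 41), -93)))) = Add(-3696731, Add(Rational(1193, 9), -1923, Mul(-1, Rational(93, 82)))) = Add(-3696731, Add(Rational(1193, 9), -1923, Rational(-93, 82))) = Add(-3696731, Rational(-1322185, 738)) = Rational(-2729509663, 738)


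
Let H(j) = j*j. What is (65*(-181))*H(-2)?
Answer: -47060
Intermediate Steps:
H(j) = j²
(65*(-181))*H(-2) = (65*(-181))*(-2)² = -11765*4 = -47060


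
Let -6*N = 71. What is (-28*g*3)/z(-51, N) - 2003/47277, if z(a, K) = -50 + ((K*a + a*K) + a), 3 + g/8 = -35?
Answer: 86075011/3734883 ≈ 23.046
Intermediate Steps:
N = -71/6 (N = -⅙*71 = -71/6 ≈ -11.833)
g = -304 (g = -24 + 8*(-35) = -24 - 280 = -304)
z(a, K) = -50 + a + 2*K*a (z(a, K) = -50 + ((K*a + K*a) + a) = -50 + (2*K*a + a) = -50 + (a + 2*K*a) = -50 + a + 2*K*a)
(-28*g*3)/z(-51, N) - 2003/47277 = (-28*(-304)*3)/(-50 - 51 + 2*(-71/6)*(-51)) - 2003/47277 = (8512*3)/(-50 - 51 + 1207) - 2003*1/47277 = 25536/1106 - 2003/47277 = 25536*(1/1106) - 2003/47277 = 1824/79 - 2003/47277 = 86075011/3734883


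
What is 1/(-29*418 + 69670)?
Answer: 1/57548 ≈ 1.7377e-5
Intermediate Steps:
1/(-29*418 + 69670) = 1/(-12122 + 69670) = 1/57548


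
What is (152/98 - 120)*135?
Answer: -783540/49 ≈ -15991.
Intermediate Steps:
(152/98 - 120)*135 = (152*(1/98) - 120)*135 = (76/49 - 120)*135 = -5804/49*135 = -783540/49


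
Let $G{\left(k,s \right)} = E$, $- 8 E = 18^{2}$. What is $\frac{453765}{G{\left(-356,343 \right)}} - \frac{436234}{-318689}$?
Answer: $- \frac{96394831072}{8604603} \approx -11203.0$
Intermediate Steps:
$E = - \frac{81}{2}$ ($E = - \frac{18^{2}}{8} = \left(- \frac{1}{8}\right) 324 = - \frac{81}{2} \approx -40.5$)
$G{\left(k,s \right)} = - \frac{81}{2}$
$\frac{453765}{G{\left(-356,343 \right)}} - \frac{436234}{-318689} = \frac{453765}{- \frac{81}{2}} - \frac{436234}{-318689} = 453765 \left(- \frac{2}{81}\right) - - \frac{436234}{318689} = - \frac{302510}{27} + \frac{436234}{318689} = - \frac{96394831072}{8604603}$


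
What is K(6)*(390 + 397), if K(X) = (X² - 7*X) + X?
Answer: 0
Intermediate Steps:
K(X) = X² - 6*X
K(6)*(390 + 397) = (6*(-6 + 6))*(390 + 397) = (6*0)*787 = 0*787 = 0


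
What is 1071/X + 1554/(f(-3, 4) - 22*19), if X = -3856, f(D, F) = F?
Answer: -1072603/266064 ≈ -4.0314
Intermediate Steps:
1071/X + 1554/(f(-3, 4) - 22*19) = 1071/(-3856) + 1554/(4 - 22*19) = 1071*(-1/3856) + 1554/(4 - 418) = -1071/3856 + 1554/(-414) = -1071/3856 + 1554*(-1/414) = -1071/3856 - 259/69 = -1072603/266064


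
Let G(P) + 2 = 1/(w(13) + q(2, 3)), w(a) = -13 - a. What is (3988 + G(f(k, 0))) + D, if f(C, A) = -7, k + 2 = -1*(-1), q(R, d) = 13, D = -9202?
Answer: -67809/13 ≈ -5216.1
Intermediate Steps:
k = -1 (k = -2 - 1*(-1) = -2 + 1 = -1)
G(P) = -27/13 (G(P) = -2 + 1/((-13 - 1*13) + 13) = -2 + 1/((-13 - 13) + 13) = -2 + 1/(-26 + 13) = -2 + 1/(-13) = -2 - 1/13 = -27/13)
(3988 + G(f(k, 0))) + D = (3988 - 27/13) - 9202 = 51817/13 - 9202 = -67809/13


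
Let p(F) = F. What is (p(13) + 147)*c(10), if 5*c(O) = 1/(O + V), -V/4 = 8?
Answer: -16/11 ≈ -1.4545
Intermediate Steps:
V = -32 (V = -4*8 = -32)
c(O) = 1/(5*(-32 + O)) (c(O) = 1/(5*(O - 32)) = 1/(5*(-32 + O)))
(p(13) + 147)*c(10) = (13 + 147)*(1/(5*(-32 + 10))) = 160*((⅕)/(-22)) = 160*((⅕)*(-1/22)) = 160*(-1/110) = -16/11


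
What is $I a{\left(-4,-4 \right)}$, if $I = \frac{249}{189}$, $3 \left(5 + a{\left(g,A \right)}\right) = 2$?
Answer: $- \frac{1079}{189} \approx -5.709$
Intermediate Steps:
$a{\left(g,A \right)} = - \frac{13}{3}$ ($a{\left(g,A \right)} = -5 + \frac{1}{3} \cdot 2 = -5 + \frac{2}{3} = - \frac{13}{3}$)
$I = \frac{83}{63}$ ($I = 249 \cdot \frac{1}{189} = \frac{83}{63} \approx 1.3175$)
$I a{\left(-4,-4 \right)} = \frac{83}{63} \left(- \frac{13}{3}\right) = - \frac{1079}{189}$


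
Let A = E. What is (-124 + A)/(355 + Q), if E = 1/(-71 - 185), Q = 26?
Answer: -31745/97536 ≈ -0.32547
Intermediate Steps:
E = -1/256 (E = 1/(-256) = -1/256 ≈ -0.0039063)
A = -1/256 ≈ -0.0039063
(-124 + A)/(355 + Q) = (-124 - 1/256)/(355 + 26) = -31745/256/381 = -31745/256*1/381 = -31745/97536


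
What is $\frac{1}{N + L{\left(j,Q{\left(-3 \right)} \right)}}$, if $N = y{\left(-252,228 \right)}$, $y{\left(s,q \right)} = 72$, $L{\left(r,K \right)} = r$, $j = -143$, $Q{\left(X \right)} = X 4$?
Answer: $- \frac{1}{71} \approx -0.014085$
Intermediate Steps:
$Q{\left(X \right)} = 4 X$
$N = 72$
$\frac{1}{N + L{\left(j,Q{\left(-3 \right)} \right)}} = \frac{1}{72 - 143} = \frac{1}{-71} = - \frac{1}{71}$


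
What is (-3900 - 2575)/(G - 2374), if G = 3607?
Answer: -6475/1233 ≈ -5.2514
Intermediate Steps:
(-3900 - 2575)/(G - 2374) = (-3900 - 2575)/(3607 - 2374) = -6475/1233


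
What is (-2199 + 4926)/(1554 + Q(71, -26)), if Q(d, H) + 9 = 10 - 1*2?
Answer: 2727/1553 ≈ 1.7560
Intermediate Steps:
Q(d, H) = -1 (Q(d, H) = -9 + (10 - 1*2) = -9 + (10 - 2) = -9 + 8 = -1)
(-2199 + 4926)/(1554 + Q(71, -26)) = (-2199 + 4926)/(1554 - 1) = 2727/1553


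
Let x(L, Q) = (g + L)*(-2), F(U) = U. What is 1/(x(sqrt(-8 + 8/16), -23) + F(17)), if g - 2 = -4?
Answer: 7/157 + I*sqrt(30)/471 ≈ 0.044586 + 0.011629*I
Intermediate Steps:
g = -2 (g = 2 - 4 = -2)
x(L, Q) = 4 - 2*L (x(L, Q) = (-2 + L)*(-2) = 4 - 2*L)
1/(x(sqrt(-8 + 8/16), -23) + F(17)) = 1/((4 - 2*sqrt(-8 + 8/16)) + 17) = 1/((4 - 2*sqrt(-8 + 8*(1/16))) + 17) = 1/((4 - 2*sqrt(-8 + 1/2)) + 17) = 1/((4 - I*sqrt(30)) + 17) = 1/(21 - I*sqrt(30))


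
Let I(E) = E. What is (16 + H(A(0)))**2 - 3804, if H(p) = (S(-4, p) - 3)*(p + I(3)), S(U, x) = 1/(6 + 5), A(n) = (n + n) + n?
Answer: -453884/121 ≈ -3751.1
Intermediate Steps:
A(n) = 3*n (A(n) = 2*n + n = 3*n)
S(U, x) = 1/11
H(p) = -96/11 - 32*p/11 (H(p) = (1/11 - 3)*(p + 3) = -32*(3 + p)/11 = -96/11 - 32*p/11)
(16 + H(A(0)))**2 - 3804 = (16 + (-96/11 - 96*0/11))**2 - 3804 = (16 + (-96/11 - 32/11*0))**2 - 3804 = (16 + (-96/11 + 0))**2 - 3804 = (16 - 96/11)**2 - 3804 = (80/11)**2 - 3804 = 6400/121 - 3804 = -453884/121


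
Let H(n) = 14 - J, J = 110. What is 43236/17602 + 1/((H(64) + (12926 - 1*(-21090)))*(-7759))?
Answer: 5689539374239/2316293649280 ≈ 2.4563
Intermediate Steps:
H(n) = -96 (H(n) = 14 - 1*110 = 14 - 110 = -96)
43236/17602 + 1/((H(64) + (12926 - 1*(-21090)))*(-7759)) = 43236/17602 + 1/((-96 + (12926 - 1*(-21090)))*(-7759)) = 43236*(1/17602) - 1/7759/(-96 + (12926 + 21090)) = 21618/8801 - 1/7759/(-96 + 34016) = 21618/8801 - 1/7759/33920 = 21618/8801 + (1/33920)*(-1/7759) = 21618/8801 - 1/263185280 = 5689539374239/2316293649280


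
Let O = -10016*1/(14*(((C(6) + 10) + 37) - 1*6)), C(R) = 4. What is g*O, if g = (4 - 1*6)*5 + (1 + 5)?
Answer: 20032/315 ≈ 63.594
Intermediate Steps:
g = -4 (g = (4 - 6)*5 + 6 = -2*5 + 6 = -10 + 6 = -4)
O = -5008/315 (O = -10016*1/(14*(((4 + 10) + 37) - 1*6)) = -10016*1/(14*((14 + 37) - 6)) = -10016*1/(14*(51 - 6)) = -10016/(45*14) = -10016/630 = -10016*1/630 = -5008/315 ≈ -15.898)
g*O = -4*(-5008/315) = 20032/315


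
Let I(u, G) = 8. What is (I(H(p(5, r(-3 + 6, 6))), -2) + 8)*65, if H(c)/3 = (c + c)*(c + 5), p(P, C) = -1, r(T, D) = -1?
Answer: 1040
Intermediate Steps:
H(c) = 6*c*(5 + c) (H(c) = 3*((c + c)*(c + 5)) = 3*((2*c)*(5 + c)) = 3*(2*c*(5 + c)) = 6*c*(5 + c))
(I(H(p(5, r(-3 + 6, 6))), -2) + 8)*65 = (8 + 8)*65 = 16*65 = 1040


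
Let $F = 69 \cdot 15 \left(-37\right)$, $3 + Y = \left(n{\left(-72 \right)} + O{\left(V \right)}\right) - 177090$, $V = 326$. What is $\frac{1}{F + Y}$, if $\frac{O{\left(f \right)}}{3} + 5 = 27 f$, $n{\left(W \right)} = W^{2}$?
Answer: $- \frac{1}{183813} \approx -5.4403 \cdot 10^{-6}$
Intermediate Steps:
$O{\left(f \right)} = -15 + 81 f$ ($O{\left(f \right)} = -15 + 3 \cdot 27 f = -15 + 81 f$)
$Y = -145518$ ($Y = -3 - \left(150699 - 5184\right) = -3 + \left(\left(5184 + \left(-15 + 26406\right)\right) - 177090\right) = -3 + \left(\left(5184 + 26391\right) - 177090\right) = -3 + \left(31575 - 177090\right) = -3 - 145515 = -145518$)
$F = -38295$ ($F = 1035 \left(-37\right) = -38295$)
$\frac{1}{F + Y} = \frac{1}{-38295 - 145518} = \frac{1}{-183813} = - \frac{1}{183813}$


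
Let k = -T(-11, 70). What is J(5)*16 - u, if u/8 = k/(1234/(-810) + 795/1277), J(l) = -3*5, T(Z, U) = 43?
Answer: -144867900/232967 ≈ -621.84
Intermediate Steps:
J(l) = -15
k = -43 (k = -1*43 = -43)
u = 88955820/232967 (u = 8*(-43/(1234/(-810) + 795/1277)) = 8*(-43/(1234*(-1/810) + 795*(1/1277))) = 8*(-43/(-617/405 + 795/1277)) = 8*(-43/(-465934/517185)) = 8*(-43*(-517185/465934)) = 8*(22238955/465934) = 88955820/232967 ≈ 381.84)
J(5)*16 - u = -15*16 - 1*88955820/232967 = -240 - 88955820/232967 = -144867900/232967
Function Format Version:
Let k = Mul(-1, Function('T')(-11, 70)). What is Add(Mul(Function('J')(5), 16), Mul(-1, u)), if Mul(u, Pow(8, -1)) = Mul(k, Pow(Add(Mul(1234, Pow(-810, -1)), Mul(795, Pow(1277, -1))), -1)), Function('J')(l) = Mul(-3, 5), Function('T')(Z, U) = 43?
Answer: Rational(-144867900, 232967) ≈ -621.84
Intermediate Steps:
Function('J')(l) = -15
k = -43 (k = Mul(-1, 43) = -43)
u = Rational(88955820, 232967) (u = Mul(8, Mul(-43, Pow(Add(Mul(1234, Pow(-810, -1)), Mul(795, Pow(1277, -1))), -1))) = Mul(8, Mul(-43, Pow(Add(Mul(1234, Rational(-1, 810)), Mul(795, Rational(1, 1277))), -1))) = Mul(8, Mul(-43, Pow(Add(Rational(-617, 405), Rational(795, 1277)), -1))) = Mul(8, Mul(-43, Pow(Rational(-465934, 517185), -1))) = Mul(8, Mul(-43, Rational(-517185, 465934))) = Mul(8, Rational(22238955, 465934)) = Rational(88955820, 232967) ≈ 381.84)
Add(Mul(Function('J')(5), 16), Mul(-1, u)) = Add(Mul(-15, 16), Mul(-1, Rational(88955820, 232967))) = Add(-240, Rational(-88955820, 232967)) = Rational(-144867900, 232967)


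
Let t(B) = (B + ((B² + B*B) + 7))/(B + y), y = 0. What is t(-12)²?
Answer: 80089/144 ≈ 556.17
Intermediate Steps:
t(B) = (7 + B + 2*B²)/B (t(B) = (B + ((B² + B*B) + 7))/(B + 0) = (B + ((B² + B²) + 7))/B = (B + (2*B² + 7))/B = (B + (7 + 2*B²))/B = (7 + B + 2*B²)/B)
t(-12)² = (1 + 2*(-12) + 7/(-12))² = (1 - 24 + 7*(-1/12))² = (1 - 24 - 7/12)² = (-283/12)² = 80089/144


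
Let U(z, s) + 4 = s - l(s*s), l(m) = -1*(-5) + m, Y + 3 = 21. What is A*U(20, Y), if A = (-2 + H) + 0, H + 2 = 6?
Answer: -630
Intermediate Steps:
H = 4 (H = -2 + 6 = 4)
Y = 18 (Y = -3 + 21 = 18)
l(m) = 5 + m
A = 2 (A = (-2 + 4) + 0 = 2 + 0 = 2)
U(z, s) = -9 + s - s² (U(z, s) = -4 + (s - (5 + s*s)) = -4 + (s - (5 + s²)) = -4 + (s + (-5 - s²)) = -4 + (-5 + s - s²) = -9 + s - s²)
A*U(20, Y) = 2*(-9 + 18 - 1*18²) = 2*(-9 + 18 - 1*324) = 2*(-9 + 18 - 324) = 2*(-315) = -630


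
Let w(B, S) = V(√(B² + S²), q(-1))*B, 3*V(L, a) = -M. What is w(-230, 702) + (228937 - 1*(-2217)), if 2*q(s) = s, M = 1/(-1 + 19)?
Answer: 6241273/27 ≈ 2.3116e+5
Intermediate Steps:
M = 1/18 ≈ 0.055556
q(s) = s/2
V(L, a) = -1/54 (V(L, a) = (-1*1/18)/3 = (⅓)*(-1/18) = -1/54)
w(B, S) = -B/54
w(-230, 702) + (228937 - 1*(-2217)) = -1/54*(-230) + (228937 - 1*(-2217)) = 115/27 + (228937 + 2217) = 115/27 + 231154 = 6241273/27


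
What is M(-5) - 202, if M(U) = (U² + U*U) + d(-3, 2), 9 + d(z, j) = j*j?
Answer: -157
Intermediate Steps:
d(z, j) = -9 + j² (d(z, j) = -9 + j*j = -9 + j²)
M(U) = -5 + 2*U² (M(U) = (U² + U*U) + (-9 + 2²) = (U² + U²) + (-9 + 4) = 2*U² - 5 = -5 + 2*U²)
M(-5) - 202 = (-5 + 2*(-5)²) - 202 = (-5 + 2*25) - 202 = (-5 + 50) - 202 = 45 - 202 = -157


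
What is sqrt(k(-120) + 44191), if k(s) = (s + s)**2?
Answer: sqrt(101791) ≈ 319.05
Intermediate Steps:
k(s) = 4*s**2 (k(s) = (2*s)**2 = 4*s**2)
sqrt(k(-120) + 44191) = sqrt(4*(-120)**2 + 44191) = sqrt(4*14400 + 44191) = sqrt(57600 + 44191) = sqrt(101791)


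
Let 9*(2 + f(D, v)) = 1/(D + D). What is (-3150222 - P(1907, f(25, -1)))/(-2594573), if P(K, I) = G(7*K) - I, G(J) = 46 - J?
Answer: 1411614449/1167557850 ≈ 1.2090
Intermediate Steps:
f(D, v) = -2 + 1/(18*D) (f(D, v) = -2 + 1/(9*(D + D)) = -2 + 1/(9*((2*D))) = -2 + (1/(2*D))/9 = -2 + 1/(18*D))
P(K, I) = 46 - I - 7*K (P(K, I) = (46 - 7*K) - I = 46 - I - 7*K)
(-3150222 - P(1907, f(25, -1)))/(-2594573) = (-3150222 - (46 - (-2 + (1/18)/25) - 7*1907))/(-2594573) = (-3150222 - (46 - (-2 + (1/18)*(1/25)) - 13349))*(-1/2594573) = (-3150222 - (46 - (-2 + 1/450) - 13349))*(-1/2594573) = (-3150222 - (46 - 1*(-899/450) - 13349))*(-1/2594573) = (-3150222 - (46 + 899/450 - 13349))*(-1/2594573) = (-3150222 - 1*(-5985451/450))*(-1/2594573) = (-3150222 + 5985451/450)*(-1/2594573) = -1411614449/450*(-1/2594573) = 1411614449/1167557850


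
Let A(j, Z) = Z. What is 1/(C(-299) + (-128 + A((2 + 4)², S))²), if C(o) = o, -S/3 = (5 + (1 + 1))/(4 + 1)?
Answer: 25/429446 ≈ 5.8215e-5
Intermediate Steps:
S = -21/5 (S = -3*(5 + (1 + 1))/(4 + 1) = -3*(5 + 2)/5 = -21/5 ≈ -4.2000)
1/(C(-299) + (-128 + A((2 + 4)², S))²) = 1/(-299 + (-128 - 21/5)²) = 1/(-299 + (-661/5)²) = 1/(-299 + 436921/25) = 1/(429446/25) = 25/429446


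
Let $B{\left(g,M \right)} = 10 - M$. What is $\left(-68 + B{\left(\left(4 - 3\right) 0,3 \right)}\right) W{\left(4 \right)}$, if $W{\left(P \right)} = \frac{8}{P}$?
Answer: $-122$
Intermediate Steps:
$\left(-68 + B{\left(\left(4 - 3\right) 0,3 \right)}\right) W{\left(4 \right)} = \left(-68 + \left(10 - 3\right)\right) \frac{8}{4} = \left(-68 + \left(10 - 3\right)\right) 8 \cdot \frac{1}{4} = \left(-68 + 7\right) 2 = \left(-61\right) 2 = -122$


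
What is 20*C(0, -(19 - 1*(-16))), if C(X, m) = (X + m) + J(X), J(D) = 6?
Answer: -580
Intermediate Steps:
C(X, m) = 6 + X + m (C(X, m) = (X + m) + 6 = 6 + X + m)
20*C(0, -(19 - 1*(-16))) = 20*(6 + 0 - (19 - 1*(-16))) = 20*(6 + 0 - (19 + 16)) = 20*(6 + 0 - 1*35) = 20*(6 + 0 - 35) = 20*(-29) = -580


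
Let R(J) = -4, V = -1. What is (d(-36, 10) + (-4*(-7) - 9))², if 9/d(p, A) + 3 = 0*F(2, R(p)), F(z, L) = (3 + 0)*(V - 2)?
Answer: 256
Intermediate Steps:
F(z, L) = -9 (F(z, L) = (3 + 0)*(-1 - 2) = 3*(-3) = -9)
d(p, A) = -3 (d(p, A) = 9/(-3 + 0*(-9)) = 9/(-3 + 0) = 9/(-3) = 9*(-⅓) = -3)
(d(-36, 10) + (-4*(-7) - 9))² = (-3 + (-4*(-7) - 9))² = (-3 + (28 - 9))² = (-3 + 19)² = 16² = 256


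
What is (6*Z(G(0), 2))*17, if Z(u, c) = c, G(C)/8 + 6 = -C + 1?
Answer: 204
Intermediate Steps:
G(C) = -40 - 8*C (G(C) = -48 + 8*(-C + 1) = -48 + 8*(1 - C) = -48 + (8 - 8*C) = -40 - 8*C)
(6*Z(G(0), 2))*17 = (6*2)*17 = 12*17 = 204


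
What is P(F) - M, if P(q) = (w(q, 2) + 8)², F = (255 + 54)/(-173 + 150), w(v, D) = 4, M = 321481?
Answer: -321337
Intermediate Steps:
F = -309/23 (F = 309/(-23) = 309*(-1/23) = -309/23 ≈ -13.435)
P(q) = 144 (P(q) = (4 + 8)² = 12² = 144)
P(F) - M = 144 - 1*321481 = 144 - 321481 = -321337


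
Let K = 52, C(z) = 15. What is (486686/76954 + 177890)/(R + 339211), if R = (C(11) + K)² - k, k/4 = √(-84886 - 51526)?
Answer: 588149482312525/1136340015430596 + 6844916873*I*√34103/568170007715298 ≈ 0.51758 + 0.0022248*I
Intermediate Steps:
k = 8*I*√34103 (k = 4*√(-84886 - 51526) = 4*√(-136412) = 4*(2*I*√34103) = 8*I*√34103 ≈ 1477.4*I)
R = 4489 - 8*I*√34103 (R = (15 + 52)² - 8*I*√34103 = 67² - 8*I*√34103 = 4489 - 8*I*√34103 ≈ 4489.0 - 1477.4*I)
(486686/76954 + 177890)/(R + 339211) = (486686/76954 + 177890)/((4489 - 8*I*√34103) + 339211) = (486686*(1/76954) + 177890)/(343700 - 8*I*√34103) = (243343/38477 + 177890)/(343700 - 8*I*√34103) = 6844916873/(38477*(343700 - 8*I*√34103))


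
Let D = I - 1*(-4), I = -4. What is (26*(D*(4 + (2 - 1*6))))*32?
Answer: 0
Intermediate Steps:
D = 0 (D = -4 - 1*(-4) = -4 + 4 = 0)
(26*(D*(4 + (2 - 1*6))))*32 = (26*(0*(4 + (2 - 1*6))))*32 = (26*(0*(4 + (2 - 6))))*32 = (26*(0*(4 - 4)))*32 = (26*(0*0))*32 = (26*0)*32 = 0*32 = 0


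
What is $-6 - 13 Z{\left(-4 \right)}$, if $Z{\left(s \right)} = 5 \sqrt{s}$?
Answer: $-6 - 130 i \approx -6.0 - 130.0 i$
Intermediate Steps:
$-6 - 13 Z{\left(-4 \right)} = -6 - 13 \cdot 5 \sqrt{-4} = -6 - 13 \cdot 5 \cdot 2 i = -6 - 13 \cdot 10 i = -6 - 130 i$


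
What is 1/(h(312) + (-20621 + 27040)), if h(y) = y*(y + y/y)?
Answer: 1/104075 ≈ 9.6085e-6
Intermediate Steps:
h(y) = y*(1 + y) (h(y) = y*(y + 1) = y*(1 + y))
1/(h(312) + (-20621 + 27040)) = 1/(312*(1 + 312) + (-20621 + 27040)) = 1/(312*313 + 6419) = 1/(97656 + 6419) = 1/104075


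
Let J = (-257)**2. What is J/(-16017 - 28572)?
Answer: -66049/44589 ≈ -1.4813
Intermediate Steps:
J = 66049
J/(-16017 - 28572) = 66049/(-16017 - 28572) = 66049/(-44589) = 66049*(-1/44589) = -66049/44589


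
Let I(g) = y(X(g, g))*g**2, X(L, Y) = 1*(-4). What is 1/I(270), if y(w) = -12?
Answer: -1/874800 ≈ -1.1431e-6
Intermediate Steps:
X(L, Y) = -4
I(g) = -12*g**2
1/I(270) = 1/(-12*270**2) = 1/(-12*72900) = 1/(-874800) = -1/874800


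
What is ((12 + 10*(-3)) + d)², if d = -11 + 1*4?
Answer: 625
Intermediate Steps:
d = -7 (d = -11 + 4 = -7)
((12 + 10*(-3)) + d)² = ((12 + 10*(-3)) - 7)² = ((12 - 30) - 7)² = (-18 - 7)² = (-25)² = 625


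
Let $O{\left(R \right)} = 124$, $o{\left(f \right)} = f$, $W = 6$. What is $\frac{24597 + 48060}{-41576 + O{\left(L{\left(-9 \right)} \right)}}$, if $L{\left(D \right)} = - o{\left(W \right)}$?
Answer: $- \frac{72657}{41452} \approx -1.7528$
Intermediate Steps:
$L{\left(D \right)} = -6$ ($L{\left(D \right)} = \left(-1\right) 6 = -6$)
$\frac{24597 + 48060}{-41576 + O{\left(L{\left(-9 \right)} \right)}} = \frac{24597 + 48060}{-41576 + 124} = \frac{72657}{-41452} = 72657 \left(- \frac{1}{41452}\right) = - \frac{72657}{41452}$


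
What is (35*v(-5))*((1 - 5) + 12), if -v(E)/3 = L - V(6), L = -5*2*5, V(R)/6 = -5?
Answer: 16800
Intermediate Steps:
V(R) = -30 (V(R) = 6*(-5) = -30)
L = -50 (L = -10*5 = -50)
v(E) = 60 (v(E) = -3*(-50 - 1*(-30)) = -3*(-50 + 30) = -3*(-20) = 60)
(35*v(-5))*((1 - 5) + 12) = (35*60)*((1 - 5) + 12) = 2100*(-4 + 12) = 2100*8 = 16800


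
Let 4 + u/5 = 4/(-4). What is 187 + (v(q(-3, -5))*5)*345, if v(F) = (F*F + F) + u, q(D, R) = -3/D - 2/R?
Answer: -37142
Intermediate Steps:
u = -25 (u = -20 + 5*(4/(-4)) = -20 + 5*(4*(-¼)) = -20 + 5*(-1) = -20 - 5 = -25)
v(F) = -25 + F + F² (v(F) = (F*F + F) - 25 = (F² + F) - 25 = (F + F²) - 25 = -25 + F + F²)
187 + (v(q(-3, -5))*5)*345 = 187 + ((-25 + (-3/(-3) - 2/(-5)) + (-3/(-3) - 2/(-5))²)*5)*345 = 187 + ((-25 + (-3*(-⅓) - 2*(-⅕)) + (-3*(-⅓) - 2*(-⅕))²)*5)*345 = 187 + ((-25 + (1 + ⅖) + (1 + ⅖)²)*5)*345 = 187 + ((-25 + 7/5 + (7/5)²)*5)*345 = 187 + ((-25 + 7/5 + 49/25)*5)*345 = 187 - 541/25*5*345 = 187 - 541/5*345 = 187 - 37329 = -37142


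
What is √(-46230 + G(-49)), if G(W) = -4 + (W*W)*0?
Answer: I*√46234 ≈ 215.02*I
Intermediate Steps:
G(W) = -4 (G(W) = -4 + W²*0 = -4 + 0 = -4)
√(-46230 + G(-49)) = √(-46230 - 4) = √(-46234) = I*√46234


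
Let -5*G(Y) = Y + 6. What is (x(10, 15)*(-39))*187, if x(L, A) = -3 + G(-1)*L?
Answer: 94809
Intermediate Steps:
G(Y) = -6/5 - Y/5 (G(Y) = -(Y + 6)/5 = -(6 + Y)/5 = -6/5 - Y/5)
x(L, A) = -3 - L (x(L, A) = -3 + (-6/5 - ⅕*(-1))*L = -3 + (-6/5 + ⅕)*L = -3 - L)
(x(10, 15)*(-39))*187 = ((-3 - 1*10)*(-39))*187 = ((-3 - 10)*(-39))*187 = -13*(-39)*187 = 507*187 = 94809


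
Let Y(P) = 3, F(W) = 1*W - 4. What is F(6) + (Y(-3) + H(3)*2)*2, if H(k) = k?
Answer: 20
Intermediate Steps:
F(W) = -4 + W (F(W) = W - 4 = -4 + W)
F(6) + (Y(-3) + H(3)*2)*2 = (-4 + 6) + (3 + 3*2)*2 = 2 + (3 + 6)*2 = 2 + 9*2 = 2 + 18 = 20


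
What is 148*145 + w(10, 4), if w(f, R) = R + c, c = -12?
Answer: 21452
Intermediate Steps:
w(f, R) = -12 + R (w(f, R) = R - 12 = -12 + R)
148*145 + w(10, 4) = 148*145 + (-12 + 4) = 21460 - 8 = 21452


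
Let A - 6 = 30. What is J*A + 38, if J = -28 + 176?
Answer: 5366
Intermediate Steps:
A = 36 (A = 6 + 30 = 36)
J = 148
J*A + 38 = 148*36 + 38 = 5328 + 38 = 5366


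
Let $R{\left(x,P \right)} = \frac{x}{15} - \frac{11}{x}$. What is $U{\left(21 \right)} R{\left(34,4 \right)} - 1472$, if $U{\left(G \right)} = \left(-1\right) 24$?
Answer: $- \frac{129084}{85} \approx -1518.6$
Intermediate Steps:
$U{\left(G \right)} = -24$
$R{\left(x,P \right)} = - \frac{11}{x} + \frac{x}{15}$ ($R{\left(x,P \right)} = x \frac{1}{15} - \frac{11}{x} = \frac{x}{15} - \frac{11}{x} = - \frac{11}{x} + \frac{x}{15}$)
$U{\left(21 \right)} R{\left(34,4 \right)} - 1472 = - 24 \left(- \frac{11}{34} + \frac{1}{15} \cdot 34\right) - 1472 = - 24 \left(\left(-11\right) \frac{1}{34} + \frac{34}{15}\right) - 1472 = - 24 \left(- \frac{11}{34} + \frac{34}{15}\right) - 1472 = \left(-24\right) \frac{991}{510} - 1472 = - \frac{3964}{85} - 1472 = - \frac{129084}{85}$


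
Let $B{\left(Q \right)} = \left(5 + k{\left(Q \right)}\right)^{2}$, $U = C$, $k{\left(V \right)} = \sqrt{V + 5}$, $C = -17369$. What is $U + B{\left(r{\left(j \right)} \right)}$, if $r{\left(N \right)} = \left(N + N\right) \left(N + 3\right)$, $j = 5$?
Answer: $-17259 + 10 \sqrt{85} \approx -17167.0$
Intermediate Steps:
$k{\left(V \right)} = \sqrt{5 + V}$
$U = -17369$
$r{\left(N \right)} = 2 N \left(3 + N\right)$
$B{\left(Q \right)} = \left(5 + \sqrt{5 + Q}\right)^{2}$
$U + B{\left(r{\left(j \right)} \right)} = -17369 + \left(5 + \sqrt{5 + 2 \cdot 5 \left(3 + 5\right)}\right)^{2} = -17369 + \left(5 + \sqrt{5 + 2 \cdot 5 \cdot 8}\right)^{2} = -17369 + \left(5 + \sqrt{5 + 80}\right)^{2} = -17369 + \left(5 + \sqrt{85}\right)^{2}$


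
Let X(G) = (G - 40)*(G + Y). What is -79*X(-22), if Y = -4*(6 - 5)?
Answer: -127348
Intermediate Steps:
Y = -4 (Y = -4*1 = -4)
X(G) = (-40 + G)*(-4 + G) (X(G) = (G - 40)*(G - 4) = (-40 + G)*(-4 + G))
-79*X(-22) = -79*(160 + (-22)² - 44*(-22)) = -79*(160 + 484 + 968) = -79*1612 = -127348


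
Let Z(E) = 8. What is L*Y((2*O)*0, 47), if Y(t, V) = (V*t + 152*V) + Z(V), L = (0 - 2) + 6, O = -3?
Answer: 28608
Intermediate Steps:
L = 4 (L = -2 + 6 = 4)
Y(t, V) = 8 + 152*V + V*t (Y(t, V) = (V*t + 152*V) + 8 = (152*V + V*t) + 8 = 8 + 152*V + V*t)
L*Y((2*O)*0, 47) = 4*(8 + 152*47 + 47*((2*(-3))*0)) = 4*(8 + 7144 + 47*(-6*0)) = 4*(8 + 7144 + 47*0) = 4*(8 + 7144 + 0) = 4*7152 = 28608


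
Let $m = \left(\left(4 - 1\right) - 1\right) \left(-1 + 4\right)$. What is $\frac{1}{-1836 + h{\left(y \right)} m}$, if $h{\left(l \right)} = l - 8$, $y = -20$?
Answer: $- \frac{1}{2004} \approx -0.000499$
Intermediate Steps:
$h{\left(l \right)} = -8 + l$ ($h{\left(l \right)} = l - 8 = -8 + l$)
$m = 6$ ($m = \left(3 - 1\right) 3 = 2 \cdot 3 = 6$)
$\frac{1}{-1836 + h{\left(y \right)} m} = \frac{1}{-1836 + \left(-8 - 20\right) 6} = \frac{1}{-1836 - 168} = \frac{1}{-2004} = - \frac{1}{2004}$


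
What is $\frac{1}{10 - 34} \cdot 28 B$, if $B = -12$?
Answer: $14$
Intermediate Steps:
$\frac{1}{10 - 34} \cdot 28 B = \frac{1}{10 - 34} \cdot 28 \left(-12\right) = \frac{1}{-24} \cdot 28 \left(-12\right) = \left(- \frac{1}{24}\right) 28 \left(-12\right) = \left(- \frac{7}{6}\right) \left(-12\right) = 14$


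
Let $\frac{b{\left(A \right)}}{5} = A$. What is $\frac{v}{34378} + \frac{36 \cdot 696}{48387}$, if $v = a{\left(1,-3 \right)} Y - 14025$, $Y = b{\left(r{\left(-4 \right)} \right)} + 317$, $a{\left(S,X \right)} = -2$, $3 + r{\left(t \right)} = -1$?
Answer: $\frac{51335205}{554482762} \approx 0.092582$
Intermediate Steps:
$r{\left(t \right)} = -4$ ($r{\left(t \right)} = -3 - 1 = -4$)
$b{\left(A \right)} = 5 A$
$Y = 297$ ($Y = 5 \left(-4\right) + 317 = -20 + 317 = 297$)
$v = -14619$ ($v = \left(-2\right) 297 - 14025 = -594 - 14025 = -14619$)
$\frac{v}{34378} + \frac{36 \cdot 696}{48387} = - \frac{14619}{34378} + \frac{36 \cdot 696}{48387} = \left(-14619\right) \frac{1}{34378} + 25056 \cdot \frac{1}{48387} = - \frac{14619}{34378} + \frac{8352}{16129} = \frac{51335205}{554482762}$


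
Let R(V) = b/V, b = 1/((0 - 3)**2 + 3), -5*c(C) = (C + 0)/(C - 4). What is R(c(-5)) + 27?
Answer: 105/4 ≈ 26.250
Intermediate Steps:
c(C) = -C/(5*(-4 + C)) (c(C) = -(C + 0)/(5*(C - 4)) = -C/(5*(-4 + C)))
b = 1/12 (b = 1/((-3)**2 + 3) = 1/(9 + 3) = 1/12 ≈ 0.083333)
R(V) = 1/(12*V)
R(c(-5)) + 27 = 1/(12*((-1*(-5)/(-20 + 5*(-5))))) + 27 = 1/(12*((-1*(-5)/(-20 - 25)))) + 27 = 1/(12*((-1*(-5)/(-45)))) + 27 = 1/(12*((-1*(-5)*(-1/45)))) + 27 = 1/(12*(-1/9)) + 27 = (1/12)*(-9) + 27 = -3/4 + 27 = 105/4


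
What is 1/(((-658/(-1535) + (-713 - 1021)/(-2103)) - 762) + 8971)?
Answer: 1076035/8834519803 ≈ 0.00012180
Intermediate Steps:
1/(((-658/(-1535) + (-713 - 1021)/(-2103)) - 762) + 8971) = 1/(((-658*(-1/1535) - 1734*(-1/2103)) - 762) + 8971) = 1/(((658/1535 + 578/701) - 762) + 8971) = 1/((1348488/1076035 - 762) + 8971) = 1/(-818590182/1076035 + 8971) = 1/(8834519803/1076035) = 1076035/8834519803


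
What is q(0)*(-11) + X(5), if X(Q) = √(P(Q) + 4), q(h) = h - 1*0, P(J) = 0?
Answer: 2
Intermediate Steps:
q(h) = h (q(h) = h + 0 = h)
X(Q) = 2 (X(Q) = √(0 + 4) = √4 = 2)
q(0)*(-11) + X(5) = 0*(-11) + 2 = 0 + 2 = 2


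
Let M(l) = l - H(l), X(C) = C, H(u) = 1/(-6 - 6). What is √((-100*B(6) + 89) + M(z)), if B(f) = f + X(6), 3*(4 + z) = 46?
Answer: I*√39585/6 ≈ 33.16*I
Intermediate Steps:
z = 34/3 (z = -4 + (⅓)*46 = -4 + 46/3 = 34/3 ≈ 11.333)
H(u) = -1/12 (H(u) = 1/(-12) = -1/12)
B(f) = 6 + f (B(f) = f + 6 = 6 + f)
M(l) = 1/12 + l (M(l) = l - 1*(-1/12) = l + 1/12 = 1/12 + l)
√((-100*B(6) + 89) + M(z)) = √((-100*(6 + 6) + 89) + (1/12 + 34/3)) = √((-100*12 + 89) + 137/12) = √((-1200 + 89) + 137/12) = √(-1111 + 137/12) = √(-13195/12) = I*√39585/6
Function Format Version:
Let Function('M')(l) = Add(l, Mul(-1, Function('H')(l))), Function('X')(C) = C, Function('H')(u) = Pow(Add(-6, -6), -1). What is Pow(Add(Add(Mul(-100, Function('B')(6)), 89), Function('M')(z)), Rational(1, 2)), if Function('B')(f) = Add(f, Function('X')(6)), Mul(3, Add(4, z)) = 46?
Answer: Mul(Rational(1, 6), I, Pow(39585, Rational(1, 2))) ≈ Mul(33.160, I)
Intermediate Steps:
z = Rational(34, 3) (z = Add(-4, Mul(Rational(1, 3), 46)) = Add(-4, Rational(46, 3)) = Rational(34, 3) ≈ 11.333)
Function('H')(u) = Rational(-1, 12) (Function('H')(u) = Pow(-12, -1) = Rational(-1, 12))
Function('B')(f) = Add(6, f) (Function('B')(f) = Add(f, 6) = Add(6, f))
Function('M')(l) = Add(Rational(1, 12), l) (Function('M')(l) = Add(l, Mul(-1, Rational(-1, 12))) = Add(l, Rational(1, 12)) = Add(Rational(1, 12), l))
Pow(Add(Add(Mul(-100, Function('B')(6)), 89), Function('M')(z)), Rational(1, 2)) = Pow(Add(Add(Mul(-100, Add(6, 6)), 89), Add(Rational(1, 12), Rational(34, 3))), Rational(1, 2)) = Pow(Add(Add(Mul(-100, 12), 89), Rational(137, 12)), Rational(1, 2)) = Pow(Add(Add(-1200, 89), Rational(137, 12)), Rational(1, 2)) = Pow(Add(-1111, Rational(137, 12)), Rational(1, 2)) = Pow(Rational(-13195, 12), Rational(1, 2)) = Mul(Rational(1, 6), I, Pow(39585, Rational(1, 2)))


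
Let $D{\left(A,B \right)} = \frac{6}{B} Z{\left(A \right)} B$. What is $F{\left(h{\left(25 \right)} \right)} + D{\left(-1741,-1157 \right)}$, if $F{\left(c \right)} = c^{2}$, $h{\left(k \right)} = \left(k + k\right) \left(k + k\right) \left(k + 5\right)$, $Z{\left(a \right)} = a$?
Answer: $5624989554$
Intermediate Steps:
$h{\left(k \right)} = 4 k^{2} \left(5 + k\right)$ ($h{\left(k \right)} = 2 k 2 k \left(5 + k\right) = 4 k^{2} \left(5 + k\right)$)
$D{\left(A,B \right)} = 6 A$ ($D{\left(A,B \right)} = \frac{6}{B} A B = \frac{6 A}{B} B = 6 A$)
$F{\left(h{\left(25 \right)} \right)} + D{\left(-1741,-1157 \right)} = \left(4 \cdot 25^{2} \left(5 + 25\right)\right)^{2} + 6 \left(-1741\right) = \left(4 \cdot 625 \cdot 30\right)^{2} - 10446 = 75000^{2} - 10446 = 5625000000 - 10446 = 5624989554$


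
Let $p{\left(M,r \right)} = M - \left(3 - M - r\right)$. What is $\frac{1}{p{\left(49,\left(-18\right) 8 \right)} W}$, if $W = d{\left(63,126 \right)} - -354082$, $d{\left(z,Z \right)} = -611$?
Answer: $- \frac{1}{17320079} \approx -5.7736 \cdot 10^{-8}$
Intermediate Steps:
$p{\left(M,r \right)} = -3 + r + 2 M$ ($p{\left(M,r \right)} = M + \left(-3 + M + r\right) = -3 + r + 2 M$)
$W = 353471$ ($W = -611 - -354082 = -611 + 354082 = 353471$)
$\frac{1}{p{\left(49,\left(-18\right) 8 \right)} W} = \frac{1}{\left(-3 - 144 + 2 \cdot 49\right) 353471} = \frac{1}{-3 - 144 + 98} \cdot \frac{1}{353471} = \frac{1}{-49} \cdot \frac{1}{353471} = \left(- \frac{1}{49}\right) \frac{1}{353471} = - \frac{1}{17320079}$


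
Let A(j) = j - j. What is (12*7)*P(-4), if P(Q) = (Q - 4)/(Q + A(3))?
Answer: 168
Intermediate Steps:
A(j) = 0
P(Q) = (-4 + Q)/Q (P(Q) = (Q - 4)/(Q + 0) = (-4 + Q)/Q)
(12*7)*P(-4) = (12*7)*((-4 - 4)/(-4)) = 84*(-1/4*(-8)) = 84*2 = 168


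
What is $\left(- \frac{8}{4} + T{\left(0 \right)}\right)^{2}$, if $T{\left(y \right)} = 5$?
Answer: $9$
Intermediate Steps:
$\left(- \frac{8}{4} + T{\left(0 \right)}\right)^{2} = \left(- \frac{8}{4} + 5\right)^{2} = \left(\left(-8\right) \frac{1}{4} + 5\right)^{2} = \left(-2 + 5\right)^{2} = 3^{2} = 9$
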